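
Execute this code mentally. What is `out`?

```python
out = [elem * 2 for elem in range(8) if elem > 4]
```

Let's trace through this code step by step.

Initialize: out = [elem * 2 for elem in range(8) if elem > 4]

After execution: out = [10, 12, 14]
[10, 12, 14]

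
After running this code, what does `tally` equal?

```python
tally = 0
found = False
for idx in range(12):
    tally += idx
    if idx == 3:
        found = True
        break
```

Let's trace through this code step by step.

Initialize: tally = 0
Initialize: found = False
Entering loop: for idx in range(12):

After execution: tally = 6
6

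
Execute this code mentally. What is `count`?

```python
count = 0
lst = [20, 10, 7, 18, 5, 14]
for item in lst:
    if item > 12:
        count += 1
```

Let's trace through this code step by step.

Initialize: count = 0
Initialize: lst = [20, 10, 7, 18, 5, 14]
Entering loop: for item in lst:

After execution: count = 3
3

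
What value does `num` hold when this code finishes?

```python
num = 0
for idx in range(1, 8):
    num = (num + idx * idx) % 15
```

Let's trace through this code step by step.

Initialize: num = 0
Entering loop: for idx in range(1, 8):

After execution: num = 5
5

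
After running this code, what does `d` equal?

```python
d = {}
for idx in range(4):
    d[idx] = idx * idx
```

Let's trace through this code step by step.

Initialize: d = {}
Entering loop: for idx in range(4):

After execution: d = {0: 0, 1: 1, 2: 4, 3: 9}
{0: 0, 1: 1, 2: 4, 3: 9}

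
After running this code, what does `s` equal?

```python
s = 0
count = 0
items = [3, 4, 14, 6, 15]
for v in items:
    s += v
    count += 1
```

Let's trace through this code step by step.

Initialize: s = 0
Initialize: count = 0
Initialize: items = [3, 4, 14, 6, 15]
Entering loop: for v in items:

After execution: s = 42
42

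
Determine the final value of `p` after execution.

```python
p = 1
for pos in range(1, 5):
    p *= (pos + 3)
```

Let's trace through this code step by step.

Initialize: p = 1
Entering loop: for pos in range(1, 5):

After execution: p = 840
840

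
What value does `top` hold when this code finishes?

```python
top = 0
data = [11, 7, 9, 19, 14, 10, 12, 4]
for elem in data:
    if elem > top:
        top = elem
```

Let's trace through this code step by step.

Initialize: top = 0
Initialize: data = [11, 7, 9, 19, 14, 10, 12, 4]
Entering loop: for elem in data:

After execution: top = 19
19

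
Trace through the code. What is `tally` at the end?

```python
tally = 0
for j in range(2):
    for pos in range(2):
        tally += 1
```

Let's trace through this code step by step.

Initialize: tally = 0
Entering loop: for j in range(2):

After execution: tally = 4
4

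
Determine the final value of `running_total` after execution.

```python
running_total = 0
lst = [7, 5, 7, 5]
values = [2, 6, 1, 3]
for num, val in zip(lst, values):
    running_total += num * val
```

Let's trace through this code step by step.

Initialize: running_total = 0
Initialize: lst = [7, 5, 7, 5]
Initialize: values = [2, 6, 1, 3]
Entering loop: for num, val in zip(lst, values):

After execution: running_total = 66
66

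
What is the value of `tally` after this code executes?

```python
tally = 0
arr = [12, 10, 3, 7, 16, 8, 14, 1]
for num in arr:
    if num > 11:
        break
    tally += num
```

Let's trace through this code step by step.

Initialize: tally = 0
Initialize: arr = [12, 10, 3, 7, 16, 8, 14, 1]
Entering loop: for num in arr:

After execution: tally = 0
0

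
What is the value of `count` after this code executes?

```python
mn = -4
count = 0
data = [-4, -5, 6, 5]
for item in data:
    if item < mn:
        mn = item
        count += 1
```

Let's trace through this code step by step.

Initialize: mn = -4
Initialize: count = 0
Initialize: data = [-4, -5, 6, 5]
Entering loop: for item in data:

After execution: count = 1
1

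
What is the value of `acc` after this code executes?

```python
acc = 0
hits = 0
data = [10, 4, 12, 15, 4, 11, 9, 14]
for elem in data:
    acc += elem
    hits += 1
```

Let's trace through this code step by step.

Initialize: acc = 0
Initialize: hits = 0
Initialize: data = [10, 4, 12, 15, 4, 11, 9, 14]
Entering loop: for elem in data:

After execution: acc = 79
79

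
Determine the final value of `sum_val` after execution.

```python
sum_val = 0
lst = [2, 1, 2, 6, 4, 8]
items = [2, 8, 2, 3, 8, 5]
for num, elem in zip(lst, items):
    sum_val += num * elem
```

Let's trace through this code step by step.

Initialize: sum_val = 0
Initialize: lst = [2, 1, 2, 6, 4, 8]
Initialize: items = [2, 8, 2, 3, 8, 5]
Entering loop: for num, elem in zip(lst, items):

After execution: sum_val = 106
106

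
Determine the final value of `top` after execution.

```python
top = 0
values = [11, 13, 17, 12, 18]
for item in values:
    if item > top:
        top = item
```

Let's trace through this code step by step.

Initialize: top = 0
Initialize: values = [11, 13, 17, 12, 18]
Entering loop: for item in values:

After execution: top = 18
18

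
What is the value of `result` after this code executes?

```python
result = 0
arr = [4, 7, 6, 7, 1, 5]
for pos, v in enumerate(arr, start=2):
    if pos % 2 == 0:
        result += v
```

Let's trace through this code step by step.

Initialize: result = 0
Initialize: arr = [4, 7, 6, 7, 1, 5]
Entering loop: for pos, v in enumerate(arr, start=2):

After execution: result = 11
11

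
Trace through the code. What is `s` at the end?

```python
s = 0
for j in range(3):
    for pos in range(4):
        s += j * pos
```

Let's trace through this code step by step.

Initialize: s = 0
Entering loop: for j in range(3):

After execution: s = 18
18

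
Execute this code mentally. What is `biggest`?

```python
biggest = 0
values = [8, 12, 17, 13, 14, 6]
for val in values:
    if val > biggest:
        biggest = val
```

Let's trace through this code step by step.

Initialize: biggest = 0
Initialize: values = [8, 12, 17, 13, 14, 6]
Entering loop: for val in values:

After execution: biggest = 17
17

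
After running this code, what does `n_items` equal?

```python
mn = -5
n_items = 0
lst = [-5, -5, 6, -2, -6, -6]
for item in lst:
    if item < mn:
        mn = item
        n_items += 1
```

Let's trace through this code step by step.

Initialize: mn = -5
Initialize: n_items = 0
Initialize: lst = [-5, -5, 6, -2, -6, -6]
Entering loop: for item in lst:

After execution: n_items = 1
1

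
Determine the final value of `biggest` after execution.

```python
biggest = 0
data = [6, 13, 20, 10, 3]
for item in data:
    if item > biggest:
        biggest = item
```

Let's trace through this code step by step.

Initialize: biggest = 0
Initialize: data = [6, 13, 20, 10, 3]
Entering loop: for item in data:

After execution: biggest = 20
20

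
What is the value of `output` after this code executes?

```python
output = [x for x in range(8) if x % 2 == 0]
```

Let's trace through this code step by step.

Initialize: output = [x for x in range(8) if x % 2 == 0]

After execution: output = [0, 2, 4, 6]
[0, 2, 4, 6]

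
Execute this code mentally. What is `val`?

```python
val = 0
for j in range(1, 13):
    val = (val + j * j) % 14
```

Let's trace through this code step by step.

Initialize: val = 0
Entering loop: for j in range(1, 13):

After execution: val = 6
6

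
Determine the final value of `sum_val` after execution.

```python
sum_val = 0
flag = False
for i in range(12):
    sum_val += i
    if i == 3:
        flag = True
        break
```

Let's trace through this code step by step.

Initialize: sum_val = 0
Initialize: flag = False
Entering loop: for i in range(12):

After execution: sum_val = 6
6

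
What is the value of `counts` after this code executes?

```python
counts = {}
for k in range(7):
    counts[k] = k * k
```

Let's trace through this code step by step.

Initialize: counts = {}
Entering loop: for k in range(7):

After execution: counts = {0: 0, 1: 1, 2: 4, 3: 9, 4: 16, 5: 25, 6: 36}
{0: 0, 1: 1, 2: 4, 3: 9, 4: 16, 5: 25, 6: 36}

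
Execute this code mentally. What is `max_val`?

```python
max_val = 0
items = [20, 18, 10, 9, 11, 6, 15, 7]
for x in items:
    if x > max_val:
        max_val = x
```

Let's trace through this code step by step.

Initialize: max_val = 0
Initialize: items = [20, 18, 10, 9, 11, 6, 15, 7]
Entering loop: for x in items:

After execution: max_val = 20
20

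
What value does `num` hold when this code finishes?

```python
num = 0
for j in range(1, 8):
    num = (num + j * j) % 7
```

Let's trace through this code step by step.

Initialize: num = 0
Entering loop: for j in range(1, 8):

After execution: num = 0
0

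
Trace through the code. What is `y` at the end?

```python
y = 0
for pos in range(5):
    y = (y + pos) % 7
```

Let's trace through this code step by step.

Initialize: y = 0
Entering loop: for pos in range(5):

After execution: y = 3
3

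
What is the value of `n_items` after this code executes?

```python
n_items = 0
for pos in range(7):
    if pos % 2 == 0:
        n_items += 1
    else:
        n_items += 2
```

Let's trace through this code step by step.

Initialize: n_items = 0
Entering loop: for pos in range(7):

After execution: n_items = 10
10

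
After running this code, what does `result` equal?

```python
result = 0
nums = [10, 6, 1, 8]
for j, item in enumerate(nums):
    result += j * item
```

Let's trace through this code step by step.

Initialize: result = 0
Initialize: nums = [10, 6, 1, 8]
Entering loop: for j, item in enumerate(nums):

After execution: result = 32
32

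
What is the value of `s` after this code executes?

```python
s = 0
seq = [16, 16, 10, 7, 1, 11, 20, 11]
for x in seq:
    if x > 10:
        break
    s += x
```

Let's trace through this code step by step.

Initialize: s = 0
Initialize: seq = [16, 16, 10, 7, 1, 11, 20, 11]
Entering loop: for x in seq:

After execution: s = 0
0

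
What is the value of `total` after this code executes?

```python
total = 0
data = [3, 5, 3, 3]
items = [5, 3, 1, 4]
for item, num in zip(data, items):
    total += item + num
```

Let's trace through this code step by step.

Initialize: total = 0
Initialize: data = [3, 5, 3, 3]
Initialize: items = [5, 3, 1, 4]
Entering loop: for item, num in zip(data, items):

After execution: total = 27
27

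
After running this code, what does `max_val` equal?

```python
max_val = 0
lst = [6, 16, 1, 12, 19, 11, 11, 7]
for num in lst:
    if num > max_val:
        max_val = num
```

Let's trace through this code step by step.

Initialize: max_val = 0
Initialize: lst = [6, 16, 1, 12, 19, 11, 11, 7]
Entering loop: for num in lst:

After execution: max_val = 19
19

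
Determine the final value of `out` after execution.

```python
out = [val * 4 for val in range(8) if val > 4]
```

Let's trace through this code step by step.

Initialize: out = [val * 4 for val in range(8) if val > 4]

After execution: out = [20, 24, 28]
[20, 24, 28]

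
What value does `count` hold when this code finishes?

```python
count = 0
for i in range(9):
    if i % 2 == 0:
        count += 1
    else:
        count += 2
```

Let's trace through this code step by step.

Initialize: count = 0
Entering loop: for i in range(9):

After execution: count = 13
13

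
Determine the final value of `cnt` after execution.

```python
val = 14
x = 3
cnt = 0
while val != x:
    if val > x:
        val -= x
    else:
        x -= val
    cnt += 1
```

Let's trace through this code step by step.

Initialize: val = 14
Initialize: x = 3
Initialize: cnt = 0
Entering loop: while val != x:

After execution: cnt = 6
6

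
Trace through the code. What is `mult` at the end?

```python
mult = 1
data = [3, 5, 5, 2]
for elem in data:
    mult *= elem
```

Let's trace through this code step by step.

Initialize: mult = 1
Initialize: data = [3, 5, 5, 2]
Entering loop: for elem in data:

After execution: mult = 150
150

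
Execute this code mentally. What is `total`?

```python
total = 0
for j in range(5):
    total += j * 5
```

Let's trace through this code step by step.

Initialize: total = 0
Entering loop: for j in range(5):

After execution: total = 50
50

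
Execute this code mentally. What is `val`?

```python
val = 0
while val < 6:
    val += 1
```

Let's trace through this code step by step.

Initialize: val = 0
Entering loop: while val < 6:

After execution: val = 6
6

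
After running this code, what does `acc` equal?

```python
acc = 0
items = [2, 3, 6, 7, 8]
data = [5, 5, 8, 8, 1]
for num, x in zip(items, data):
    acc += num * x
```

Let's trace through this code step by step.

Initialize: acc = 0
Initialize: items = [2, 3, 6, 7, 8]
Initialize: data = [5, 5, 8, 8, 1]
Entering loop: for num, x in zip(items, data):

After execution: acc = 137
137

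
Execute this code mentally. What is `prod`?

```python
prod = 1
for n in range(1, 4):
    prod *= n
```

Let's trace through this code step by step.

Initialize: prod = 1
Entering loop: for n in range(1, 4):

After execution: prod = 6
6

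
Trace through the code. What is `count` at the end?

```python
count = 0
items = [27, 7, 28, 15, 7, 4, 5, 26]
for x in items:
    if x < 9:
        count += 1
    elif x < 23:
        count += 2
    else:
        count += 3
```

Let's trace through this code step by step.

Initialize: count = 0
Initialize: items = [27, 7, 28, 15, 7, 4, 5, 26]
Entering loop: for x in items:

After execution: count = 15
15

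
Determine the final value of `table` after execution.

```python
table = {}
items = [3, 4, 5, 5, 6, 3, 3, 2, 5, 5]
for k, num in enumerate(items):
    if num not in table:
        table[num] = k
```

Let's trace through this code step by step.

Initialize: table = {}
Initialize: items = [3, 4, 5, 5, 6, 3, 3, 2, 5, 5]
Entering loop: for k, num in enumerate(items):

After execution: table = {3: 0, 4: 1, 5: 2, 6: 4, 2: 7}
{3: 0, 4: 1, 5: 2, 6: 4, 2: 7}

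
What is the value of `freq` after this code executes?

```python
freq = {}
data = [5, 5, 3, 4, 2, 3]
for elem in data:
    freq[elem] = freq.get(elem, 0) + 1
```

Let's trace through this code step by step.

Initialize: freq = {}
Initialize: data = [5, 5, 3, 4, 2, 3]
Entering loop: for elem in data:

After execution: freq = {5: 2, 3: 2, 4: 1, 2: 1}
{5: 2, 3: 2, 4: 1, 2: 1}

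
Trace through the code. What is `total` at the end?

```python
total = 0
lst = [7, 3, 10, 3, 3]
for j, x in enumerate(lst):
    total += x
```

Let's trace through this code step by step.

Initialize: total = 0
Initialize: lst = [7, 3, 10, 3, 3]
Entering loop: for j, x in enumerate(lst):

After execution: total = 26
26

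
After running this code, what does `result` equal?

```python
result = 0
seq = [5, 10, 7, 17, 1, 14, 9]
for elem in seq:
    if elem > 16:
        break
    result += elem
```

Let's trace through this code step by step.

Initialize: result = 0
Initialize: seq = [5, 10, 7, 17, 1, 14, 9]
Entering loop: for elem in seq:

After execution: result = 22
22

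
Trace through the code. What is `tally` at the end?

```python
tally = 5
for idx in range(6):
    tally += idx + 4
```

Let's trace through this code step by step.

Initialize: tally = 5
Entering loop: for idx in range(6):

After execution: tally = 44
44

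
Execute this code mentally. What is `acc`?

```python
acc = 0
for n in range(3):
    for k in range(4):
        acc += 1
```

Let's trace through this code step by step.

Initialize: acc = 0
Entering loop: for n in range(3):

After execution: acc = 12
12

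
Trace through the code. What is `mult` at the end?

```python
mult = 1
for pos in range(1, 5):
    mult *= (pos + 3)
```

Let's trace through this code step by step.

Initialize: mult = 1
Entering loop: for pos in range(1, 5):

After execution: mult = 840
840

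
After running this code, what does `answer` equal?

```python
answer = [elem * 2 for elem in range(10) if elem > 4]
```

Let's trace through this code step by step.

Initialize: answer = [elem * 2 for elem in range(10) if elem > 4]

After execution: answer = [10, 12, 14, 16, 18]
[10, 12, 14, 16, 18]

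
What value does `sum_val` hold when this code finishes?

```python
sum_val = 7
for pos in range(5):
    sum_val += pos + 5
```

Let's trace through this code step by step.

Initialize: sum_val = 7
Entering loop: for pos in range(5):

After execution: sum_val = 42
42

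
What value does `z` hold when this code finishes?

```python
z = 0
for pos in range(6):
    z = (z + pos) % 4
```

Let's trace through this code step by step.

Initialize: z = 0
Entering loop: for pos in range(6):

After execution: z = 3
3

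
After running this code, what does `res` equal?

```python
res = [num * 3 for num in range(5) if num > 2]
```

Let's trace through this code step by step.

Initialize: res = [num * 3 for num in range(5) if num > 2]

After execution: res = [9, 12]
[9, 12]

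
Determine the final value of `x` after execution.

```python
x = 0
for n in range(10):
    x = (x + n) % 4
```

Let's trace through this code step by step.

Initialize: x = 0
Entering loop: for n in range(10):

After execution: x = 1
1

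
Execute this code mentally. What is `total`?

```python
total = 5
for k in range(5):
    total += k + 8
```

Let's trace through this code step by step.

Initialize: total = 5
Entering loop: for k in range(5):

After execution: total = 55
55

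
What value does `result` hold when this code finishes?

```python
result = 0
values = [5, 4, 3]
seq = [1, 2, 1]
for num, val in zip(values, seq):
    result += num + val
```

Let's trace through this code step by step.

Initialize: result = 0
Initialize: values = [5, 4, 3]
Initialize: seq = [1, 2, 1]
Entering loop: for num, val in zip(values, seq):

After execution: result = 16
16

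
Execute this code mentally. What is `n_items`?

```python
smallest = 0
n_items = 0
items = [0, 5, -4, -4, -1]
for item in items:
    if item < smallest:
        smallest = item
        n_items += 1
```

Let's trace through this code step by step.

Initialize: smallest = 0
Initialize: n_items = 0
Initialize: items = [0, 5, -4, -4, -1]
Entering loop: for item in items:

After execution: n_items = 1
1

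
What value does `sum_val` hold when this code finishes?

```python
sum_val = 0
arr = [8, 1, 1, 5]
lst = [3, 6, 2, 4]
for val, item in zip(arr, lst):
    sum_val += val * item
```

Let's trace through this code step by step.

Initialize: sum_val = 0
Initialize: arr = [8, 1, 1, 5]
Initialize: lst = [3, 6, 2, 4]
Entering loop: for val, item in zip(arr, lst):

After execution: sum_val = 52
52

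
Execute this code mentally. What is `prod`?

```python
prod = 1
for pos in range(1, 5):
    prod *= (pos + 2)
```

Let's trace through this code step by step.

Initialize: prod = 1
Entering loop: for pos in range(1, 5):

After execution: prod = 360
360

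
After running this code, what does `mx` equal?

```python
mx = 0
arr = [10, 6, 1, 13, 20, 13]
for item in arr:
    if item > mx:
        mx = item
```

Let's trace through this code step by step.

Initialize: mx = 0
Initialize: arr = [10, 6, 1, 13, 20, 13]
Entering loop: for item in arr:

After execution: mx = 20
20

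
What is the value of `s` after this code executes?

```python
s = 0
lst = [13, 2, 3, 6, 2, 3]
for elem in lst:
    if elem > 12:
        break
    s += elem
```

Let's trace through this code step by step.

Initialize: s = 0
Initialize: lst = [13, 2, 3, 6, 2, 3]
Entering loop: for elem in lst:

After execution: s = 0
0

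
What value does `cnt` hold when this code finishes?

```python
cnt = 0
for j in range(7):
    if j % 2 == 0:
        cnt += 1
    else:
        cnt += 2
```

Let's trace through this code step by step.

Initialize: cnt = 0
Entering loop: for j in range(7):

After execution: cnt = 10
10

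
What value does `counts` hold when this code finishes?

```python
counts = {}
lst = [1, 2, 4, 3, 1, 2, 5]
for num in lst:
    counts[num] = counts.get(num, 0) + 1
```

Let's trace through this code step by step.

Initialize: counts = {}
Initialize: lst = [1, 2, 4, 3, 1, 2, 5]
Entering loop: for num in lst:

After execution: counts = {1: 2, 2: 2, 4: 1, 3: 1, 5: 1}
{1: 2, 2: 2, 4: 1, 3: 1, 5: 1}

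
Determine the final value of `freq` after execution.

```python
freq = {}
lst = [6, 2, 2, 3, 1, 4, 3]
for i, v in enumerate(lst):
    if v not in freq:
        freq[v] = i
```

Let's trace through this code step by step.

Initialize: freq = {}
Initialize: lst = [6, 2, 2, 3, 1, 4, 3]
Entering loop: for i, v in enumerate(lst):

After execution: freq = {6: 0, 2: 1, 3: 3, 1: 4, 4: 5}
{6: 0, 2: 1, 3: 3, 1: 4, 4: 5}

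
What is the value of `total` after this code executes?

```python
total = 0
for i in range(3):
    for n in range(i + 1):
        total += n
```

Let's trace through this code step by step.

Initialize: total = 0
Entering loop: for i in range(3):

After execution: total = 4
4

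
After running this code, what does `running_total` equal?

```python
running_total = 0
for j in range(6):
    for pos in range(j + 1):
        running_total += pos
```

Let's trace through this code step by step.

Initialize: running_total = 0
Entering loop: for j in range(6):

After execution: running_total = 35
35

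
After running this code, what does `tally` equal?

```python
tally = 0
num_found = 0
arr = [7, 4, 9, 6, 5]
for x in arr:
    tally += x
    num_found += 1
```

Let's trace through this code step by step.

Initialize: tally = 0
Initialize: num_found = 0
Initialize: arr = [7, 4, 9, 6, 5]
Entering loop: for x in arr:

After execution: tally = 31
31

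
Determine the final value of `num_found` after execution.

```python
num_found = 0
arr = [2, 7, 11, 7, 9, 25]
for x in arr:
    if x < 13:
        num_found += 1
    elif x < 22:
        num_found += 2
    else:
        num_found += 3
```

Let's trace through this code step by step.

Initialize: num_found = 0
Initialize: arr = [2, 7, 11, 7, 9, 25]
Entering loop: for x in arr:

After execution: num_found = 8
8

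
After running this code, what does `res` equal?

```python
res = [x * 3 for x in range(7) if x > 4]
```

Let's trace through this code step by step.

Initialize: res = [x * 3 for x in range(7) if x > 4]

After execution: res = [15, 18]
[15, 18]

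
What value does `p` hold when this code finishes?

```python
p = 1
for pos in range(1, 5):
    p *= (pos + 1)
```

Let's trace through this code step by step.

Initialize: p = 1
Entering loop: for pos in range(1, 5):

After execution: p = 120
120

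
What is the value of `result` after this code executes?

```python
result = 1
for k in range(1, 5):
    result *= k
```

Let's trace through this code step by step.

Initialize: result = 1
Entering loop: for k in range(1, 5):

After execution: result = 24
24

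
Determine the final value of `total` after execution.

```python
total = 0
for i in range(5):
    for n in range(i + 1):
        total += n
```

Let's trace through this code step by step.

Initialize: total = 0
Entering loop: for i in range(5):

After execution: total = 20
20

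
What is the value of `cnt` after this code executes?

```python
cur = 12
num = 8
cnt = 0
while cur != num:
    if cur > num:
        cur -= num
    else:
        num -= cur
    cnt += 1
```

Let's trace through this code step by step.

Initialize: cur = 12
Initialize: num = 8
Initialize: cnt = 0
Entering loop: while cur != num:

After execution: cnt = 2
2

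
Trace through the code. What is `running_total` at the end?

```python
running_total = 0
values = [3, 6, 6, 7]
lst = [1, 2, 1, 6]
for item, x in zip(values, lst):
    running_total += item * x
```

Let's trace through this code step by step.

Initialize: running_total = 0
Initialize: values = [3, 6, 6, 7]
Initialize: lst = [1, 2, 1, 6]
Entering loop: for item, x in zip(values, lst):

After execution: running_total = 63
63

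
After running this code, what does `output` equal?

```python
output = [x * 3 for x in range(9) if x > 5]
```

Let's trace through this code step by step.

Initialize: output = [x * 3 for x in range(9) if x > 5]

After execution: output = [18, 21, 24]
[18, 21, 24]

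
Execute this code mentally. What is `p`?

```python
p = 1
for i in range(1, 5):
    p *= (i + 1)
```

Let's trace through this code step by step.

Initialize: p = 1
Entering loop: for i in range(1, 5):

After execution: p = 120
120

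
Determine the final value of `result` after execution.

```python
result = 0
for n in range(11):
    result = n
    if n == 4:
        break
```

Let's trace through this code step by step.

Initialize: result = 0
Entering loop: for n in range(11):

After execution: result = 4
4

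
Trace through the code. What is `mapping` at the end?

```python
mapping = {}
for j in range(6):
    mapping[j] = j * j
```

Let's trace through this code step by step.

Initialize: mapping = {}
Entering loop: for j in range(6):

After execution: mapping = {0: 0, 1: 1, 2: 4, 3: 9, 4: 16, 5: 25}
{0: 0, 1: 1, 2: 4, 3: 9, 4: 16, 5: 25}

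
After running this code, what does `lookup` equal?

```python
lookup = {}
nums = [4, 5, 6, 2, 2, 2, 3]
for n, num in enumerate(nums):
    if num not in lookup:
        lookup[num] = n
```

Let's trace through this code step by step.

Initialize: lookup = {}
Initialize: nums = [4, 5, 6, 2, 2, 2, 3]
Entering loop: for n, num in enumerate(nums):

After execution: lookup = {4: 0, 5: 1, 6: 2, 2: 3, 3: 6}
{4: 0, 5: 1, 6: 2, 2: 3, 3: 6}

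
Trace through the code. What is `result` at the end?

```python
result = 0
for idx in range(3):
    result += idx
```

Let's trace through this code step by step.

Initialize: result = 0
Entering loop: for idx in range(3):

After execution: result = 3
3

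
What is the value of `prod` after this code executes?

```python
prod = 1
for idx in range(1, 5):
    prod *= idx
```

Let's trace through this code step by step.

Initialize: prod = 1
Entering loop: for idx in range(1, 5):

After execution: prod = 24
24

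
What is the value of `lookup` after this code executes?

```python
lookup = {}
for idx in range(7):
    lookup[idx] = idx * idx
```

Let's trace through this code step by step.

Initialize: lookup = {}
Entering loop: for idx in range(7):

After execution: lookup = {0: 0, 1: 1, 2: 4, 3: 9, 4: 16, 5: 25, 6: 36}
{0: 0, 1: 1, 2: 4, 3: 9, 4: 16, 5: 25, 6: 36}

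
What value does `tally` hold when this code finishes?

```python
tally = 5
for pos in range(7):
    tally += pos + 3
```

Let's trace through this code step by step.

Initialize: tally = 5
Entering loop: for pos in range(7):

After execution: tally = 47
47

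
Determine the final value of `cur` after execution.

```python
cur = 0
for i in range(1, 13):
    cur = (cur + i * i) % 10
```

Let's trace through this code step by step.

Initialize: cur = 0
Entering loop: for i in range(1, 13):

After execution: cur = 0
0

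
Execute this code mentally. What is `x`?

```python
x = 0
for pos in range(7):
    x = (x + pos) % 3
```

Let's trace through this code step by step.

Initialize: x = 0
Entering loop: for pos in range(7):

After execution: x = 0
0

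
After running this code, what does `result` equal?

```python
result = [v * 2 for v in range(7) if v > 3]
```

Let's trace through this code step by step.

Initialize: result = [v * 2 for v in range(7) if v > 3]

After execution: result = [8, 10, 12]
[8, 10, 12]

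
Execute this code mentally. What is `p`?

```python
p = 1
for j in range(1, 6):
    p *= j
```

Let's trace through this code step by step.

Initialize: p = 1
Entering loop: for j in range(1, 6):

After execution: p = 120
120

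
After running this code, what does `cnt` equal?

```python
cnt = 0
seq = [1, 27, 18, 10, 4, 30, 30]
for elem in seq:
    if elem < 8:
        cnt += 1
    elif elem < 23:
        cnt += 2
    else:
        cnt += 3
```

Let's trace through this code step by step.

Initialize: cnt = 0
Initialize: seq = [1, 27, 18, 10, 4, 30, 30]
Entering loop: for elem in seq:

After execution: cnt = 15
15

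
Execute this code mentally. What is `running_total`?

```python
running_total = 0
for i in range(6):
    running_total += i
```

Let's trace through this code step by step.

Initialize: running_total = 0
Entering loop: for i in range(6):

After execution: running_total = 15
15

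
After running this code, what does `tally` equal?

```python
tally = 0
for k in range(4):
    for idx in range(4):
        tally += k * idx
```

Let's trace through this code step by step.

Initialize: tally = 0
Entering loop: for k in range(4):

After execution: tally = 36
36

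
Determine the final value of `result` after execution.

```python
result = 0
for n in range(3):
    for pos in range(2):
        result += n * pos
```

Let's trace through this code step by step.

Initialize: result = 0
Entering loop: for n in range(3):

After execution: result = 3
3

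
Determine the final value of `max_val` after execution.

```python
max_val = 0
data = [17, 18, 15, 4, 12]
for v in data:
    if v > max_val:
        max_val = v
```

Let's trace through this code step by step.

Initialize: max_val = 0
Initialize: data = [17, 18, 15, 4, 12]
Entering loop: for v in data:

After execution: max_val = 18
18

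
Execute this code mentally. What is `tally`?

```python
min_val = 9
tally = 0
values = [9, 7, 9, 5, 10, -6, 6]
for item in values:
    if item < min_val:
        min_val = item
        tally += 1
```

Let's trace through this code step by step.

Initialize: min_val = 9
Initialize: tally = 0
Initialize: values = [9, 7, 9, 5, 10, -6, 6]
Entering loop: for item in values:

After execution: tally = 3
3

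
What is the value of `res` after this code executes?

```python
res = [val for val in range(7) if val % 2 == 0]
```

Let's trace through this code step by step.

Initialize: res = [val for val in range(7) if val % 2 == 0]

After execution: res = [0, 2, 4, 6]
[0, 2, 4, 6]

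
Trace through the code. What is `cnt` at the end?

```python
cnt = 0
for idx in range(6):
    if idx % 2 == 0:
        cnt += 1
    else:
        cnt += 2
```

Let's trace through this code step by step.

Initialize: cnt = 0
Entering loop: for idx in range(6):

After execution: cnt = 9
9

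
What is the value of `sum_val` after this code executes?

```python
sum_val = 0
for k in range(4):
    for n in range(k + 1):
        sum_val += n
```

Let's trace through this code step by step.

Initialize: sum_val = 0
Entering loop: for k in range(4):

After execution: sum_val = 10
10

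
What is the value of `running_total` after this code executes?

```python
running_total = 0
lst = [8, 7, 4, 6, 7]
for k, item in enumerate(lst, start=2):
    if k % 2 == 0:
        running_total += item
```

Let's trace through this code step by step.

Initialize: running_total = 0
Initialize: lst = [8, 7, 4, 6, 7]
Entering loop: for k, item in enumerate(lst, start=2):

After execution: running_total = 19
19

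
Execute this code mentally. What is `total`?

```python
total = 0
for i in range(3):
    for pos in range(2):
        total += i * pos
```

Let's trace through this code step by step.

Initialize: total = 0
Entering loop: for i in range(3):

After execution: total = 3
3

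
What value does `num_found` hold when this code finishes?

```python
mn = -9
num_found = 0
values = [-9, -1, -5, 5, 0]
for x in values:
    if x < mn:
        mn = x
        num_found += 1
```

Let's trace through this code step by step.

Initialize: mn = -9
Initialize: num_found = 0
Initialize: values = [-9, -1, -5, 5, 0]
Entering loop: for x in values:

After execution: num_found = 0
0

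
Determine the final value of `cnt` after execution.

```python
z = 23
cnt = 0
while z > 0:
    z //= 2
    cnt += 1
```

Let's trace through this code step by step.

Initialize: z = 23
Initialize: cnt = 0
Entering loop: while z > 0:

After execution: cnt = 5
5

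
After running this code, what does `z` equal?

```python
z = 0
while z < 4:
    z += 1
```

Let's trace through this code step by step.

Initialize: z = 0
Entering loop: while z < 4:

After execution: z = 4
4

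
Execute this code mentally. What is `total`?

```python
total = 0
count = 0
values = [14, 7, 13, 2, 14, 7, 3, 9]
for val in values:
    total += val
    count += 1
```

Let's trace through this code step by step.

Initialize: total = 0
Initialize: count = 0
Initialize: values = [14, 7, 13, 2, 14, 7, 3, 9]
Entering loop: for val in values:

After execution: total = 69
69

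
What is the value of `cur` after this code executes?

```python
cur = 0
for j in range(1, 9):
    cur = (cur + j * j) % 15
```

Let's trace through this code step by step.

Initialize: cur = 0
Entering loop: for j in range(1, 9):

After execution: cur = 9
9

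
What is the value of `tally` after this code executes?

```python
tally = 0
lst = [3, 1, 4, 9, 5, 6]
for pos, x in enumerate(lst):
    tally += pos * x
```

Let's trace through this code step by step.

Initialize: tally = 0
Initialize: lst = [3, 1, 4, 9, 5, 6]
Entering loop: for pos, x in enumerate(lst):

After execution: tally = 86
86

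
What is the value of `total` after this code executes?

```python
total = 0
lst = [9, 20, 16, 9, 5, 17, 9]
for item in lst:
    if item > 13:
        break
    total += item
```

Let's trace through this code step by step.

Initialize: total = 0
Initialize: lst = [9, 20, 16, 9, 5, 17, 9]
Entering loop: for item in lst:

After execution: total = 9
9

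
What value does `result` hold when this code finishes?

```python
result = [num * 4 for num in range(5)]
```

Let's trace through this code step by step.

Initialize: result = [num * 4 for num in range(5)]

After execution: result = [0, 4, 8, 12, 16]
[0, 4, 8, 12, 16]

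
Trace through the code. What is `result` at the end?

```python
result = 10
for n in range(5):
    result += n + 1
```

Let's trace through this code step by step.

Initialize: result = 10
Entering loop: for n in range(5):

After execution: result = 25
25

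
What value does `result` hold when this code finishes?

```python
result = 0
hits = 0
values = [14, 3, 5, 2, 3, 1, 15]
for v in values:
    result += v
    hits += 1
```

Let's trace through this code step by step.

Initialize: result = 0
Initialize: hits = 0
Initialize: values = [14, 3, 5, 2, 3, 1, 15]
Entering loop: for v in values:

After execution: result = 43
43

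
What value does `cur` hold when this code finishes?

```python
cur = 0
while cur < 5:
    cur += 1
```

Let's trace through this code step by step.

Initialize: cur = 0
Entering loop: while cur < 5:

After execution: cur = 5
5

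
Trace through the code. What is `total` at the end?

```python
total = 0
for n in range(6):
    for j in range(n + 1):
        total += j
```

Let's trace through this code step by step.

Initialize: total = 0
Entering loop: for n in range(6):

After execution: total = 35
35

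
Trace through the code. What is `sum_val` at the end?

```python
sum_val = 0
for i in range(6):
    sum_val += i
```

Let's trace through this code step by step.

Initialize: sum_val = 0
Entering loop: for i in range(6):

After execution: sum_val = 15
15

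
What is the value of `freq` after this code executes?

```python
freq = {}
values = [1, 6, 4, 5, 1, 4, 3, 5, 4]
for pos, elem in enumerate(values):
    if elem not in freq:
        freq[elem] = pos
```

Let's trace through this code step by step.

Initialize: freq = {}
Initialize: values = [1, 6, 4, 5, 1, 4, 3, 5, 4]
Entering loop: for pos, elem in enumerate(values):

After execution: freq = {1: 0, 6: 1, 4: 2, 5: 3, 3: 6}
{1: 0, 6: 1, 4: 2, 5: 3, 3: 6}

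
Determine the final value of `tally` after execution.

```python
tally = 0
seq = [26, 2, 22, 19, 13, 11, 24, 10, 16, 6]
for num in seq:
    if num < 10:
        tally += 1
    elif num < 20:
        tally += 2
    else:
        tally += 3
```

Let's trace through this code step by step.

Initialize: tally = 0
Initialize: seq = [26, 2, 22, 19, 13, 11, 24, 10, 16, 6]
Entering loop: for num in seq:

After execution: tally = 21
21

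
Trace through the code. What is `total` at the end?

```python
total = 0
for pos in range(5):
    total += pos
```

Let's trace through this code step by step.

Initialize: total = 0
Entering loop: for pos in range(5):

After execution: total = 10
10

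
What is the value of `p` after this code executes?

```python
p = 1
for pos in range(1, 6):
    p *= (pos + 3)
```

Let's trace through this code step by step.

Initialize: p = 1
Entering loop: for pos in range(1, 6):

After execution: p = 6720
6720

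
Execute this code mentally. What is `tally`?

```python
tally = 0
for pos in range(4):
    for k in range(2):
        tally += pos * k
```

Let's trace through this code step by step.

Initialize: tally = 0
Entering loop: for pos in range(4):

After execution: tally = 6
6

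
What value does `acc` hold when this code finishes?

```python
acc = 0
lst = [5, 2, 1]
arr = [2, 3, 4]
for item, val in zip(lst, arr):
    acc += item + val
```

Let's trace through this code step by step.

Initialize: acc = 0
Initialize: lst = [5, 2, 1]
Initialize: arr = [2, 3, 4]
Entering loop: for item, val in zip(lst, arr):

After execution: acc = 17
17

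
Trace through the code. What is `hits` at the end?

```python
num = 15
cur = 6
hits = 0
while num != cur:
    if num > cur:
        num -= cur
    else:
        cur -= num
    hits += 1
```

Let's trace through this code step by step.

Initialize: num = 15
Initialize: cur = 6
Initialize: hits = 0
Entering loop: while num != cur:

After execution: hits = 3
3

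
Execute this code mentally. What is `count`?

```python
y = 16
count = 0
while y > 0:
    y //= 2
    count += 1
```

Let's trace through this code step by step.

Initialize: y = 16
Initialize: count = 0
Entering loop: while y > 0:

After execution: count = 5
5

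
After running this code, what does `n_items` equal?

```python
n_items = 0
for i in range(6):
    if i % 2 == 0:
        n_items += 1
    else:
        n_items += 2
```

Let's trace through this code step by step.

Initialize: n_items = 0
Entering loop: for i in range(6):

After execution: n_items = 9
9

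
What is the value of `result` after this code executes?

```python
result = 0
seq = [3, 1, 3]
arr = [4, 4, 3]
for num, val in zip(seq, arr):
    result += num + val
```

Let's trace through this code step by step.

Initialize: result = 0
Initialize: seq = [3, 1, 3]
Initialize: arr = [4, 4, 3]
Entering loop: for num, val in zip(seq, arr):

After execution: result = 18
18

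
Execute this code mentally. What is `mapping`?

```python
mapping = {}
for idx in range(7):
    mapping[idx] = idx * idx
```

Let's trace through this code step by step.

Initialize: mapping = {}
Entering loop: for idx in range(7):

After execution: mapping = {0: 0, 1: 1, 2: 4, 3: 9, 4: 16, 5: 25, 6: 36}
{0: 0, 1: 1, 2: 4, 3: 9, 4: 16, 5: 25, 6: 36}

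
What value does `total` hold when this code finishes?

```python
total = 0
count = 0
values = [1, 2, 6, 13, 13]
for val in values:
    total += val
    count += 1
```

Let's trace through this code step by step.

Initialize: total = 0
Initialize: count = 0
Initialize: values = [1, 2, 6, 13, 13]
Entering loop: for val in values:

After execution: total = 35
35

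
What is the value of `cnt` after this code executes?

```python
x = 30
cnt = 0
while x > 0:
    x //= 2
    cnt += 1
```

Let's trace through this code step by step.

Initialize: x = 30
Initialize: cnt = 0
Entering loop: while x > 0:

After execution: cnt = 5
5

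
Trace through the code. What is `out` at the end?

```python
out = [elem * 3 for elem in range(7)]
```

Let's trace through this code step by step.

Initialize: out = [elem * 3 for elem in range(7)]

After execution: out = [0, 3, 6, 9, 12, 15, 18]
[0, 3, 6, 9, 12, 15, 18]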